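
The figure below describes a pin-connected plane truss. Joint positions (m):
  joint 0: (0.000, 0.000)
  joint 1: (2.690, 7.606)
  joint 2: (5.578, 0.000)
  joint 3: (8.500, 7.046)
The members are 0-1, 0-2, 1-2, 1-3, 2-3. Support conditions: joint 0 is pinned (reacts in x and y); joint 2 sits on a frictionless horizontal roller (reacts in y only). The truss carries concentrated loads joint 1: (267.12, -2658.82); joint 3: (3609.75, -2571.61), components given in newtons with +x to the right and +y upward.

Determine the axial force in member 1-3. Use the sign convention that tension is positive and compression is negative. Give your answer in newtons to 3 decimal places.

N=4 nodes, M=5 members, R=3 reactions → 2N=8, M+R=8
member 0 (0-1): L=8.0677, (cx,cy)=(0.3334,0.9428)
member 1 (0-2): L=5.5780, (cx,cy)=(1.0000,0.0000)
member 2 (1-2): L=8.1358, (cx,cy)=(0.3550,-0.9349)
member 3 (1-3): L=5.8369, (cx,cy)=(0.9954,-0.0959)
member 4 (2-3): L=7.6279, (cx,cy)=(0.3831,0.9237)
solve A·x = −loads:
  F[0-1] = +5191.6007 N (tension)
  F[0-2] = +2145.8371 N (tension)
  F[1-2] = -8543.0812 N (compression)
  F[1-3] = +4517.3131 N (tension)
  F[2-3] = -2314.7881 N (compression)
  Rx@0 = -3876.8700 N
  Ry@0 = -4894.5116 N
  Ry@2 = +10124.9416 N

4517.313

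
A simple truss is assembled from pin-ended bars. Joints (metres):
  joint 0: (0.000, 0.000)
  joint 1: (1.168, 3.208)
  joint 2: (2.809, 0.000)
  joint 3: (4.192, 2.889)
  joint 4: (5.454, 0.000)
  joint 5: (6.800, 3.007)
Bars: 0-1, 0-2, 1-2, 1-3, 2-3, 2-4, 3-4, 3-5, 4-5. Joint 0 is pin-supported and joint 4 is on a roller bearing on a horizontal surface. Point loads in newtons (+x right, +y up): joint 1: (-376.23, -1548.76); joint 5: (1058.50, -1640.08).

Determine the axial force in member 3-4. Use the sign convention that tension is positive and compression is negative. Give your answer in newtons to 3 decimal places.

-1108.645

N=6 nodes, M=9 members, R=3 reactions → 2N=12, M+R=12
member 0 (0-1): L=3.4140, (cx,cy)=(0.3421,0.9397)
member 1 (0-2): L=2.8090, (cx,cy)=(1.0000,0.0000)
member 2 (1-2): L=3.6034, (cx,cy)=(0.4554,-0.8903)
member 3 (1-3): L=3.0408, (cx,cy)=(0.9945,-0.1049)
member 4 (2-3): L=3.2030, (cx,cy)=(0.4318,0.9020)
member 5 (2-4): L=2.6450, (cx,cy)=(1.0000,0.0000)
member 6 (3-4): L=3.1526, (cx,cy)=(0.4003,-0.9164)
member 7 (3-5): L=2.6107, (cx,cy)=(0.9990,0.0452)
member 8 (4-5): L=3.2945, (cx,cy)=(0.4086,0.9127)
solve A·x = −loads:
  F[0-1] = -478.9324 N (compression)
  F[0-2] = +846.1220 N (tension)
  F[1-2] = -1331.1289 N (compression)
  F[1-3] = +823.1285 N (tension)
  F[2-3] = +1313.8717 N (tension)
  F[2-4] = -327.3990 N (compression)
  F[3-4] = -1108.6446 N (compression)
  F[3-5] = +1831.5646 N (tension)
  F[4-5] = -1887.5918 N (compression)
  Rx@0 = -682.2700 N
  Ry@0 = +450.0319 N
  Ry@4 = +2738.8081 N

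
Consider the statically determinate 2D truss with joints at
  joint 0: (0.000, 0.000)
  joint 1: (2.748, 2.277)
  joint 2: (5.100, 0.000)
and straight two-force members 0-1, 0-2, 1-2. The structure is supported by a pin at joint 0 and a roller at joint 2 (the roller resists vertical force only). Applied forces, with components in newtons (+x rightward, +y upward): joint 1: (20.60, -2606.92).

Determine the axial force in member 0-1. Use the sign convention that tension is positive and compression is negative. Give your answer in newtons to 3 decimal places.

-1869.895

N=3 nodes, M=3 members, R=3 reactions → 2N=6, M+R=6
member 0 (0-1): L=3.5688, (cx,cy)=(0.7700,0.6380)
member 1 (0-2): L=5.1000, (cx,cy)=(1.0000,0.0000)
member 2 (1-2): L=3.2736, (cx,cy)=(0.7185,-0.6956)
solve A·x = −loads:
  F[0-1] = -1869.8947 N (compression)
  F[0-2] = +1460.4372 N (tension)
  F[1-2] = -2032.7068 N (compression)
  Rx@0 = -20.6000 N
  Ry@0 = +1193.0529 N
  Ry@2 = +1413.8671 N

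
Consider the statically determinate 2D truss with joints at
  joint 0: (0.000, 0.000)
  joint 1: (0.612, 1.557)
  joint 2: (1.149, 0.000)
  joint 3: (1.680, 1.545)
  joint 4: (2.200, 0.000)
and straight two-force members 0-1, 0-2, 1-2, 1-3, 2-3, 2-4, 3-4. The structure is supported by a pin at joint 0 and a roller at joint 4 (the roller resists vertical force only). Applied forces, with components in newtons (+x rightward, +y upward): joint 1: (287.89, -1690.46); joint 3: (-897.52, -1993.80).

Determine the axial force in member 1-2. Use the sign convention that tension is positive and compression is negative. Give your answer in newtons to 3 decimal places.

467.406

N=5 nodes, M=7 members, R=3 reactions → 2N=10, M+R=10
member 0 (0-1): L=1.6730, (cx,cy)=(0.3658,0.9307)
member 1 (0-2): L=1.1490, (cx,cy)=(1.0000,0.0000)
member 2 (1-2): L=1.6470, (cx,cy)=(0.3260,-0.9454)
member 3 (1-3): L=1.0681, (cx,cy)=(0.9999,-0.0112)
member 4 (2-3): L=1.6337, (cx,cy)=(0.3250,0.9457)
member 5 (2-4): L=1.0510, (cx,cy)=(1.0000,0.0000)
member 6 (3-4): L=1.6302, (cx,cy)=(0.3190,-0.9478)
solve A·x = −loads:
  F[0-1] = -2275.7650 N (compression)
  F[0-2] = +222.8876 N (tension)
  F[1-2] = +467.4060 N (tension)
  F[1-3] = -1272.8842 N (compression)
  F[2-3] = -467.2327 N (compression)
  F[2-4] = +527.1478 N (tension)
  F[3-4] = -1652.5688 N (compression)
  Rx@0 = +609.6300 N
  Ry@0 = +2118.0228 N
  Ry@4 = +1566.2372 N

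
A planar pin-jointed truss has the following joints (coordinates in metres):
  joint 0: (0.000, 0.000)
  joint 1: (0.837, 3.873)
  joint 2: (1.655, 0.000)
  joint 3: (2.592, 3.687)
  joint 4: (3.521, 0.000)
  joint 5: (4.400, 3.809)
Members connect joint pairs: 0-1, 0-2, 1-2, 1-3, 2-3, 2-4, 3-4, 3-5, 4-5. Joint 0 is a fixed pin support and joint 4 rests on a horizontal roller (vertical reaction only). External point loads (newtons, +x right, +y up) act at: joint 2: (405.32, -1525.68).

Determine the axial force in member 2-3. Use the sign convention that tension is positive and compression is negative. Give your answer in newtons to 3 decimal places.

N=6 nodes, M=9 members, R=3 reactions → 2N=12, M+R=12
member 0 (0-1): L=3.9624, (cx,cy)=(0.2112,0.9774)
member 1 (0-2): L=1.6550, (cx,cy)=(1.0000,0.0000)
member 2 (1-2): L=3.9584, (cx,cy)=(0.2066,-0.9784)
member 3 (1-3): L=1.7648, (cx,cy)=(0.9944,-0.1054)
member 4 (2-3): L=3.8042, (cx,cy)=(0.2463,0.9692)
member 5 (2-4): L=1.8660, (cx,cy)=(1.0000,0.0000)
member 6 (3-4): L=3.8022, (cx,cy)=(0.2443,-0.9697)
member 7 (3-5): L=1.8121, (cx,cy)=(0.9977,0.0673)
member 8 (4-5): L=3.9091, (cx,cy)=(0.2249,0.9744)
solve A·x = −loads:
  F[0-1] = -827.2200 N (compression)
  F[0-2] = +580.0579 N (tension)
  F[1-2] = +864.6741 N (tension)
  F[1-3] = -355.3995 N (compression)
  F[2-3] = +701.2743 N (tension)
  F[2-4] = +180.6916 N (tension)
  F[3-4] = -739.5398 N (compression)
  F[3-5] = -0.0000 N (compression)
  F[4-5] = +0.0000 N (tension)
  Rx@0 = -405.3200 N
  Ry@0 = +808.5541 N
  Ry@4 = +717.1259 N

701.274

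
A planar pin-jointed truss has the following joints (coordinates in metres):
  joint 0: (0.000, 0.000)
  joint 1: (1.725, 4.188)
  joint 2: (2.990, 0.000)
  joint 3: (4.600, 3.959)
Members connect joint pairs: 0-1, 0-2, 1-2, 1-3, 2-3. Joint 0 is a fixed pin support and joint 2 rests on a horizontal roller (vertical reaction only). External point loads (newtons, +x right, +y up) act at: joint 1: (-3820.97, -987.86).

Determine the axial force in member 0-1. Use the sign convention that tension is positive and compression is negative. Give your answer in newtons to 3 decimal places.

N=4 nodes, M=5 members, R=3 reactions → 2N=8, M+R=8
member 0 (0-1): L=4.5293, (cx,cy)=(0.3808,0.9246)
member 1 (0-2): L=2.9900, (cx,cy)=(1.0000,0.0000)
member 2 (1-2): L=4.3749, (cx,cy)=(0.2892,-0.9573)
member 3 (1-3): L=2.8841, (cx,cy)=(0.9968,-0.0794)
member 4 (2-3): L=4.2738, (cx,cy)=(0.3767,0.9263)
solve A·x = −loads:
  F[0-1] = -6240.1299 N (compression)
  F[0-2] = -1444.4181 N (compression)
  F[1-2] = +4995.3795 N (tension)
  F[1-3] = -0.0000 N (tension)
  F[2-3] = +0.0000 N (tension)
  Rx@0 = +3820.9700 N
  Ry@0 = +5769.8546 N
  Ry@2 = -4781.9946 N

-6240.130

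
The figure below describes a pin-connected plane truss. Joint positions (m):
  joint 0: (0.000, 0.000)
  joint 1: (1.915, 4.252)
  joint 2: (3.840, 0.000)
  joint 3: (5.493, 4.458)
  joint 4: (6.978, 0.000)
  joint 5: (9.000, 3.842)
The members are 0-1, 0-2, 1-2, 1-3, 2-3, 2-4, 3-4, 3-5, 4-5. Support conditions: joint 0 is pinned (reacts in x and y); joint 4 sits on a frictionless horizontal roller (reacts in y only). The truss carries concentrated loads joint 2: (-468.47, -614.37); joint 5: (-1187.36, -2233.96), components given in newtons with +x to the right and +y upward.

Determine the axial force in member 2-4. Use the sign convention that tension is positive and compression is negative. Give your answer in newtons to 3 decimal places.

N=6 nodes, M=9 members, R=3 reactions → 2N=12, M+R=12
member 0 (0-1): L=4.6633, (cx,cy)=(0.4106,0.9118)
member 1 (0-2): L=3.8400, (cx,cy)=(1.0000,0.0000)
member 2 (1-2): L=4.6675, (cx,cy)=(0.4124,-0.9110)
member 3 (1-3): L=3.5839, (cx,cy)=(0.9983,0.0575)
member 4 (2-3): L=4.7546, (cx,cy)=(0.3477,0.9376)
member 5 (2-4): L=3.1380, (cx,cy)=(1.0000,0.0000)
member 6 (3-4): L=4.6988, (cx,cy)=(0.3160,-0.9487)
member 7 (3-5): L=3.5607, (cx,cy)=(0.9849,-0.1730)
member 8 (4-5): L=4.3416, (cx,cy)=(0.4657,0.8849)
solve A·x = −loads:
  F[0-1] = -310.0457 N (compression)
  F[0-2] = -1528.5098 N (compression)
  F[1-2] = +294.5940 N (tension)
  F[1-3] = -249.2318 N (compression)
  F[2-3] = +369.0177 N (tension)
  F[2-4] = -1066.8343 N (compression)
  F[3-4] = -347.6152 N (compression)
  F[3-5] = -10.8300 N (compression)
  F[4-5] = -2526.5706 N (compression)
  Rx@0 = +1655.8300 N
  Ry@0 = +282.6975 N
  Ry@4 = +2565.6325 N

-1066.834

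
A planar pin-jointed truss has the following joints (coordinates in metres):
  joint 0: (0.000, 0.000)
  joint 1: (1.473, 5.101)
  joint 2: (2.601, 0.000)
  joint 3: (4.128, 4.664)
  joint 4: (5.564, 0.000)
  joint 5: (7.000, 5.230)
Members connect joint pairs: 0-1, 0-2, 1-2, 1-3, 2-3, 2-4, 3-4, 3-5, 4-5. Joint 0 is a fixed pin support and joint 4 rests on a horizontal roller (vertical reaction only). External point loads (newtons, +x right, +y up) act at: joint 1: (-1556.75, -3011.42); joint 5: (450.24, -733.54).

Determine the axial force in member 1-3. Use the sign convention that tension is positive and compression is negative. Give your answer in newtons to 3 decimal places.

713.349

N=6 nodes, M=9 members, R=3 reactions → 2N=12, M+R=12
member 0 (0-1): L=5.3094, (cx,cy)=(0.2774,0.9607)
member 1 (0-2): L=2.6010, (cx,cy)=(1.0000,0.0000)
member 2 (1-2): L=5.2242, (cx,cy)=(0.2159,-0.9764)
member 3 (1-3): L=2.6907, (cx,cy)=(0.9867,-0.1624)
member 4 (2-3): L=4.9076, (cx,cy)=(0.3111,0.9504)
member 5 (2-4): L=2.9630, (cx,cy)=(1.0000,0.0000)
member 6 (3-4): L=4.8801, (cx,cy)=(0.2943,-0.9557)
member 7 (3-5): L=2.9272, (cx,cy)=(0.9811,0.1934)
member 8 (4-5): L=5.4236, (cx,cy)=(0.2648,0.9643)
solve A·x = −loads:
  F[0-1] = -3152.6155 N (compression)
  F[0-2] = -231.8752 N (compression)
  F[1-2] = -100.7914 N (compression)
  F[1-3] = +713.3486 N (tension)
  F[2-3] = +103.5542 N (tension)
  F[2-4] = -285.8586 N (compression)
  F[3-4] = +160.3088 N (tension)
  F[3-5] = +702.1774 N (tension)
  F[4-5] = -901.4830 N (compression)
  Rx@0 = +1106.5100 N
  Ry@0 = +3028.8610 N
  Ry@4 = +716.0990 N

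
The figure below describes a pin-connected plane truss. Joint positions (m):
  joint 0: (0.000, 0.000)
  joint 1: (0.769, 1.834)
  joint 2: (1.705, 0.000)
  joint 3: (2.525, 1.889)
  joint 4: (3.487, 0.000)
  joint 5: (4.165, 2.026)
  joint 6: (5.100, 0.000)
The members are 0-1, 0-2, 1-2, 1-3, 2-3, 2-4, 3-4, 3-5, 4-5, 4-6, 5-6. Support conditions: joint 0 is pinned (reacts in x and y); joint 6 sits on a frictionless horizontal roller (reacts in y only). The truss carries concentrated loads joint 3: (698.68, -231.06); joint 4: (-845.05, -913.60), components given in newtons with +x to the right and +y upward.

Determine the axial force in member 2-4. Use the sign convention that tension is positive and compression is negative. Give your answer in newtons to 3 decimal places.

49.890

N=7 nodes, M=11 members, R=3 reactions → 2N=14, M+R=14
member 0 (0-1): L=1.9887, (cx,cy)=(0.3867,0.9222)
member 1 (0-2): L=1.7050, (cx,cy)=(1.0000,0.0000)
member 2 (1-2): L=2.0590, (cx,cy)=(0.4546,-0.8907)
member 3 (1-3): L=1.7569, (cx,cy)=(0.9995,0.0313)
member 4 (2-3): L=2.0593, (cx,cy)=(0.3982,0.9173)
member 5 (2-4): L=1.7820, (cx,cy)=(1.0000,0.0000)
member 6 (3-4): L=2.1199, (cx,cy)=(0.4538,-0.8911)
member 7 (3-5): L=1.6457, (cx,cy)=(0.9965,0.0832)
member 8 (4-5): L=2.1364, (cx,cy)=(0.3174,0.9483)
member 9 (4-6): L=1.6130, (cx,cy)=(1.0000,0.0000)
member 10 (5-6): L=2.2313, (cx,cy)=(0.4190,-0.9080)
solve A·x = −loads:
  F[0-1] = -159.2101 N (compression)
  F[0-2] = -84.8058 N (compression)
  F[1-2] = +160.1173 N (tension)
  F[1-3] = -134.4163 N (compression)
  F[2-3] = -155.4750 N (compression)
  F[2-4] = +49.8895 N (tension)
  F[3-4] = -171.1443 N (compression)
  F[3-5] = -820.1200 N (compression)
  F[4-5] = +1124.2197 N (tension)
  F[4-6] = +460.5011 N (tension)
  F[5-6] = -1098.9700 N (compression)
  Rx@0 = +146.3700 N
  Ry@0 = +146.8254 N
  Ry@6 = +997.8346 N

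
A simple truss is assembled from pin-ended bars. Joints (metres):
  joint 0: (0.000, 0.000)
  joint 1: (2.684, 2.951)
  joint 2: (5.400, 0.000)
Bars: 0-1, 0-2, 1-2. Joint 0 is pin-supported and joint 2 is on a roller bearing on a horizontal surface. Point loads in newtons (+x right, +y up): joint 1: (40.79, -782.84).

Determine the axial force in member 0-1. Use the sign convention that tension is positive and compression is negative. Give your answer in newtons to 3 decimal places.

-502.106

N=3 nodes, M=3 members, R=3 reactions → 2N=6, M+R=6
member 0 (0-1): L=3.9890, (cx,cy)=(0.6728,0.7398)
member 1 (0-2): L=5.4000, (cx,cy)=(1.0000,0.0000)
member 2 (1-2): L=4.0106, (cx,cy)=(0.6772,-0.7358)
solve A·x = −loads:
  F[0-1] = -502.1059 N (compression)
  F[0-2] = +378.6307 N (tension)
  F[1-2] = -559.1101 N (compression)
  Rx@0 = -40.7900 N
  Ry@0 = +371.4485 N
  Ry@2 = +411.3915 N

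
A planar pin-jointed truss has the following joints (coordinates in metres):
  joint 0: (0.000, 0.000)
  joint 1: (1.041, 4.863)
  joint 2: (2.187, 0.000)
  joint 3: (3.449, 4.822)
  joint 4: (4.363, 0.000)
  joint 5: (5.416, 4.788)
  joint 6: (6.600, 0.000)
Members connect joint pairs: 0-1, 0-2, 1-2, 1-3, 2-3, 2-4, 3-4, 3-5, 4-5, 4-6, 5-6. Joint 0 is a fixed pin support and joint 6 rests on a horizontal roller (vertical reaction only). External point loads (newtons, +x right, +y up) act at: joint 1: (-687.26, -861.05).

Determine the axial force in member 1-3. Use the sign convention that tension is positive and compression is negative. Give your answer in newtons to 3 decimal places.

N=7 nodes, M=11 members, R=3 reactions → 2N=14, M+R=14
member 0 (0-1): L=4.9732, (cx,cy)=(0.2093,0.9778)
member 1 (0-2): L=2.1870, (cx,cy)=(1.0000,0.0000)
member 2 (1-2): L=4.9962, (cx,cy)=(0.2294,-0.9733)
member 3 (1-3): L=2.4083, (cx,cy)=(0.9999,-0.0170)
member 4 (2-3): L=4.9844, (cx,cy)=(0.2532,0.9674)
member 5 (2-4): L=2.1760, (cx,cy)=(1.0000,0.0000)
member 6 (3-4): L=4.9079, (cx,cy)=(0.1862,-0.9825)
member 7 (3-5): L=1.9673, (cx,cy)=(0.9999,-0.0173)
member 8 (4-5): L=4.9024, (cx,cy)=(0.2148,0.9767)
member 9 (4-6): L=2.2370, (cx,cy)=(1.0000,0.0000)
member 10 (5-6): L=4.9322, (cx,cy)=(0.2401,-0.9708)
solve A·x = −loads:
  F[0-1] = -1259.5275 N (compression)
  F[0-2] = -423.6118 N (compression)
  F[1-2] = +374.8191 N (tension)
  F[1-3] = +337.6870 N (tension)
  F[2-3] = -377.1134 N (compression)
  F[2-4] = -242.1569 N (compression)
  F[3-4] = +374.1385 N (tension)
  F[3-5] = +172.5061 N (tension)
  F[4-5] = -376.3779 N (compression)
  F[4-6] = -91.6375 N (compression)
  F[5-6] = +381.7368 N (tension)
  Rx@0 = +687.2600 N
  Ry@0 = +1231.6246 N
  Ry@6 = -370.5746 N

337.687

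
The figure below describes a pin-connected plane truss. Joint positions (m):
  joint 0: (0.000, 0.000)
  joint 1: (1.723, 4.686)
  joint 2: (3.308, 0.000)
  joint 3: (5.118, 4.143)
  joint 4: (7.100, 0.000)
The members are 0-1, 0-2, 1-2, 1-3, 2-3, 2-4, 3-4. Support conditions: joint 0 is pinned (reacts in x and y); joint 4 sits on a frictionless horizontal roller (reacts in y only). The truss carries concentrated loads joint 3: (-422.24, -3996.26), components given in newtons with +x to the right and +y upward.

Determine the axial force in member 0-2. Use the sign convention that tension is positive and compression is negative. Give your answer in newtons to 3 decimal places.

N=5 nodes, M=7 members, R=3 reactions → 2N=10, M+R=10
member 0 (0-1): L=4.9927, (cx,cy)=(0.3451,0.9386)
member 1 (0-2): L=3.3080, (cx,cy)=(1.0000,0.0000)
member 2 (1-2): L=4.9468, (cx,cy)=(0.3204,-0.9473)
member 3 (1-3): L=3.4381, (cx,cy)=(0.9874,-0.1579)
member 4 (2-3): L=4.5211, (cx,cy)=(0.4003,0.9164)
member 5 (2-4): L=3.7920, (cx,cy)=(1.0000,0.0000)
member 6 (3-4): L=4.5927, (cx,cy)=(0.4316,-0.9021)
solve A·x = −loads:
  F[0-1] = -1451.1103 N (compression)
  F[0-2] = +78.5410 N (tension)
  F[1-2] = +1609.3801 N (tension)
  F[1-3] = -1029.3600 N (compression)
  F[2-3] = -1663.6731 N (compression)
  F[2-4] = +1260.2412 N (tension)
  F[3-4] = -2920.2287 N (compression)
  Rx@0 = +422.2400 N
  Ry@0 = +1361.9616 N
  Ry@4 = +2634.2984 N

78.541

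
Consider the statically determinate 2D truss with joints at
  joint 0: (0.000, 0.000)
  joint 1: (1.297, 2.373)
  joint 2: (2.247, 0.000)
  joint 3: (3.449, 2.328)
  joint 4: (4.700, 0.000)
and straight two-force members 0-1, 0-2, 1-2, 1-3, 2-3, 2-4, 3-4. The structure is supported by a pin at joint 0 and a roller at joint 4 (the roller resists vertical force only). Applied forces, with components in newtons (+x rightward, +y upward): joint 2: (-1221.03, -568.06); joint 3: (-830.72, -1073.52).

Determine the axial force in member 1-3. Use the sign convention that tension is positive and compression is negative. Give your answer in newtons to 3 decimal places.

N=5 nodes, M=7 members, R=3 reactions → 2N=10, M+R=10
member 0 (0-1): L=2.7043, (cx,cy)=(0.4796,0.8775)
member 1 (0-2): L=2.2470, (cx,cy)=(1.0000,0.0000)
member 2 (1-2): L=2.5561, (cx,cy)=(0.3717,-0.9284)
member 3 (1-3): L=2.1525, (cx,cy)=(0.9998,-0.0209)
member 4 (2-3): L=2.6200, (cx,cy)=(0.4588,0.8886)
member 5 (2-4): L=2.4530, (cx,cy)=(1.0000,0.0000)
member 6 (3-4): L=2.6428, (cx,cy)=(0.4734,-0.8809)
solve A·x = −loads:
  F[0-1] = -1132.4285 N (compression)
  F[0-2] = -1508.6335 N (compression)
  F[1-2] = +1091.7334 N (tension)
  F[1-3] = -949.0780 N (compression)
  F[2-3] = -501.3460 N (compression)
  F[2-4] = +348.1576 N (tension)
  F[3-4] = -735.5106 N (compression)
  Rx@0 = +2051.7500 N
  Ry@0 = +993.6895 N
  Ry@4 = +647.8905 N

-949.078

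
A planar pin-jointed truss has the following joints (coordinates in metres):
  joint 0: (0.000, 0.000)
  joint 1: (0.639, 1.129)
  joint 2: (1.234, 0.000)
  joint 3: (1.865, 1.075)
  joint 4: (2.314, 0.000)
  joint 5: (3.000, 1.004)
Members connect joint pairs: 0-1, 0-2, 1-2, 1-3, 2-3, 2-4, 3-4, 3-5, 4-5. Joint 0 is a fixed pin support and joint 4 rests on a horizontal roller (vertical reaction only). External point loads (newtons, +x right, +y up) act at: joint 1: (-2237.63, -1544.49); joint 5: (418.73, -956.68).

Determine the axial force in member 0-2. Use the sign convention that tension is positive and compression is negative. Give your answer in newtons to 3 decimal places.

N=6 nodes, M=9 members, R=3 reactions → 2N=12, M+R=12
member 0 (0-1): L=1.2973, (cx,cy)=(0.4926,0.8703)
member 1 (0-2): L=1.2340, (cx,cy)=(1.0000,0.0000)
member 2 (1-2): L=1.2762, (cx,cy)=(0.4662,-0.8847)
member 3 (1-3): L=1.2272, (cx,cy)=(0.9990,-0.0440)
member 4 (2-3): L=1.2465, (cx,cy)=(0.5062,0.8624)
member 5 (2-4): L=1.0800, (cx,cy)=(1.0000,0.0000)
member 6 (3-4): L=1.1650, (cx,cy)=(0.3854,-0.9227)
member 7 (3-5): L=1.1372, (cx,cy)=(0.9980,-0.0624)
member 8 (4-5): L=1.2160, (cx,cy)=(0.5642,0.8257)
solve A·x = −loads:
  F[0-1] = -2004.4604 N (compression)
  F[0-2] = -831.5726 N (compression)
  F[1-2] = +167.6516 N (tension)
  F[1-3] = +1173.2747 N (tension)
  F[2-3] = -171.9780 N (compression)
  F[2-4] = -666.3507 N (compression)
  F[3-4] = +146.9620 N (tension)
  F[3-5] = +1030.4507 N (tension)
  F[4-5] = -1080.7534 N (compression)
  Rx@0 = +1818.9000 N
  Ry@0 = +1744.4329 N
  Ry@4 = +756.7371 N

-831.573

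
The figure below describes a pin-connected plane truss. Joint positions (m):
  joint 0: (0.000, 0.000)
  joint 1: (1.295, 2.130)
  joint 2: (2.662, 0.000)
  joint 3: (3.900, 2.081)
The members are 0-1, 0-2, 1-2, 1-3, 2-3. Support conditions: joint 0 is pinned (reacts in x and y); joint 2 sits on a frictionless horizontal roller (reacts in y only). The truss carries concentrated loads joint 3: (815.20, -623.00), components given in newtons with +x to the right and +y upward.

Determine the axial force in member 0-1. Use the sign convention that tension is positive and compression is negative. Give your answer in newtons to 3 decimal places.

1084.897

N=4 nodes, M=5 members, R=3 reactions → 2N=8, M+R=8
member 0 (0-1): L=2.4928, (cx,cy)=(0.5195,0.8545)
member 1 (0-2): L=2.6620, (cx,cy)=(1.0000,0.0000)
member 2 (1-2): L=2.5309, (cx,cy)=(0.5401,-0.8416)
member 3 (1-3): L=2.6055, (cx,cy)=(0.9998,-0.0188)
member 4 (2-3): L=2.4214, (cx,cy)=(0.5113,0.8594)
solve A·x = −loads:
  F[0-1] = +1084.8973 N (tension)
  F[0-2] = +251.5943 N (tension)
  F[1-2] = -1127.7122 N (compression)
  F[1-3] = +1172.9113 N (tension)
  F[2-3] = -699.2422 N (compression)
  Rx@0 = -815.2000 N
  Ry@0 = -927.0117 N
  Ry@2 = +1550.0117 N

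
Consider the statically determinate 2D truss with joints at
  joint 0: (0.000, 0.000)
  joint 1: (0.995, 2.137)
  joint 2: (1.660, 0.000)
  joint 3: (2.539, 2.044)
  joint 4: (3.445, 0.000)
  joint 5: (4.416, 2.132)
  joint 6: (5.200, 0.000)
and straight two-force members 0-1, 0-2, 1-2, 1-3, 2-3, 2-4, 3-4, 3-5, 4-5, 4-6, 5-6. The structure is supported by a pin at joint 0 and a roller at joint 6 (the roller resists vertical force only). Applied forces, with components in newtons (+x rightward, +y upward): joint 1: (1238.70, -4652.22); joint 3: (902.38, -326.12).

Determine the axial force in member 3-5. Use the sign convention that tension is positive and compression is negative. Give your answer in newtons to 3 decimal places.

N=7 nodes, M=11 members, R=3 reactions → 2N=14, M+R=14
member 0 (0-1): L=2.3573, (cx,cy)=(0.4221,0.9066)
member 1 (0-2): L=1.6600, (cx,cy)=(1.0000,0.0000)
member 2 (1-2): L=2.2381, (cx,cy)=(0.2971,-0.9548)
member 3 (1-3): L=1.5468, (cx,cy)=(0.9982,-0.0601)
member 4 (2-3): L=2.2250, (cx,cy)=(0.3951,0.9187)
member 5 (2-4): L=1.7850, (cx,cy)=(1.0000,0.0000)
member 6 (3-4): L=2.2358, (cx,cy)=(0.4052,-0.9142)
member 7 (3-5): L=1.8791, (cx,cy)=(0.9989,0.0468)
member 8 (4-5): L=2.3427, (cx,cy)=(0.4145,0.9101)
member 9 (4-6): L=1.7550, (cx,cy)=(1.0000,0.0000)
member 10 (5-6): L=2.2716, (cx,cy)=(0.3451,-0.9386)
solve A·x = −loads:
  F[0-1] = -3381.1197 N (compression)
  F[0-2] = +3568.2361 N (tension)
  F[1-2] = -1522.4973 N (compression)
  F[1-3] = -2217.4883 N (compression)
  F[2-3] = +1582.4603 N (tension)
  F[2-4] = +2490.6928 N (tension)
  F[3-4] = -2175.2256 N (compression)
  F[3-5] = -1611.0041 N (compression)
  F[4-5] = +2185.1632 N (tension)
  F[4-6] = +703.5339 N (tension)
  F[5-6] = -2038.4366 N (compression)
  Rx@0 = -2141.0800 N
  Ry@0 = +3065.1584 N
  Ry@6 = +1913.1816 N

-1611.004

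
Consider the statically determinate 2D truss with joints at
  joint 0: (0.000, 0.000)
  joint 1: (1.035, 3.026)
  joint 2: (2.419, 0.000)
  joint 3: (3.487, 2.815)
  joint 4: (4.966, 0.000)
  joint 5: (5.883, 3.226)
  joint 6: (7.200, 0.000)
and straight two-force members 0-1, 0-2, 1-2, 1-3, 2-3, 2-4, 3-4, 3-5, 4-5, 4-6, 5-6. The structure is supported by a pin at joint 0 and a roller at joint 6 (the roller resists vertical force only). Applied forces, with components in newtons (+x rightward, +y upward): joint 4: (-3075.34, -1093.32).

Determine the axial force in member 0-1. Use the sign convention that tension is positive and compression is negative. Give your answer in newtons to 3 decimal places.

N=7 nodes, M=11 members, R=3 reactions → 2N=14, M+R=14
member 0 (0-1): L=3.1981, (cx,cy)=(0.3236,0.9462)
member 1 (0-2): L=2.4190, (cx,cy)=(1.0000,0.0000)
member 2 (1-2): L=3.3275, (cx,cy)=(0.4159,-0.9094)
member 3 (1-3): L=2.4611, (cx,cy)=(0.9963,-0.0857)
member 4 (2-3): L=3.0108, (cx,cy)=(0.3547,0.9350)
member 5 (2-4): L=2.5470, (cx,cy)=(1.0000,0.0000)
member 6 (3-4): L=3.1799, (cx,cy)=(0.4651,-0.8853)
member 7 (3-5): L=2.4310, (cx,cy)=(0.9856,0.1691)
member 8 (4-5): L=3.3538, (cx,cy)=(0.2734,0.9619)
member 9 (4-6): L=2.2340, (cx,cy)=(1.0000,0.0000)
member 10 (5-6): L=3.4845, (cx,cy)=(0.3780,-0.9258)
solve A·x = −loads:
  F[0-1] = -358.5274 N (compression)
  F[0-2] = -2959.3102 N (compression)
  F[1-2] = +399.7431 N (tension)
  F[1-3] = -283.3383 N (compression)
  F[2-3] = -388.8089 N (compression)
  F[2-4] = -2655.1250 N (compression)
  F[3-4] = +276.8302 N (tension)
  F[3-5] = -556.9899 N (compression)
  F[4-5] = +881.8593 N (tension)
  F[4-6] = +307.8527 N (tension)
  F[5-6] = -814.5064 N (compression)
  Rx@0 = +3075.3400 N
  Ry@0 = +339.2329 N
  Ry@6 = +754.0871 N

-358.527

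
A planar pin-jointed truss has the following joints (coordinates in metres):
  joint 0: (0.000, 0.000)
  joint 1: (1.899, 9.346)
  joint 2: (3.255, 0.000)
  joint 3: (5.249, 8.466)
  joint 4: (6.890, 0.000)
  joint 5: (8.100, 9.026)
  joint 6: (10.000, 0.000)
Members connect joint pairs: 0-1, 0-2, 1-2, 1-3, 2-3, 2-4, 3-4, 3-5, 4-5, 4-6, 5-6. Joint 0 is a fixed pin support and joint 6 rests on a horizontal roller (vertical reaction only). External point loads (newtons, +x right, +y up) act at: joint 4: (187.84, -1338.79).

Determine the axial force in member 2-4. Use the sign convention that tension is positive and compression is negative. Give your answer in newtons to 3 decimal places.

N=7 nodes, M=11 members, R=3 reactions → 2N=14, M+R=14
member 0 (0-1): L=9.5370, (cx,cy)=(0.1991,0.9800)
member 1 (0-2): L=3.2550, (cx,cy)=(1.0000,0.0000)
member 2 (1-2): L=9.4439, (cx,cy)=(0.1436,-0.9896)
member 3 (1-3): L=3.4637, (cx,cy)=(0.9672,-0.2541)
member 4 (2-3): L=8.6977, (cx,cy)=(0.2293,0.9734)
member 5 (2-4): L=3.6350, (cx,cy)=(1.0000,0.0000)
member 6 (3-4): L=8.6236, (cx,cy)=(0.1903,-0.9817)
member 7 (3-5): L=2.9055, (cx,cy)=(0.9812,0.1927)
member 8 (4-5): L=9.1067, (cx,cy)=(0.1329,0.9911)
member 9 (4-6): L=3.1100, (cx,cy)=(1.0000,0.0000)
member 10 (5-6): L=9.2238, (cx,cy)=(0.2060,-0.9786)
solve A·x = −loads:
  F[0-1] = -424.8717 N (compression)
  F[0-2] = +272.4403 N (tension)
  F[1-2] = +460.7394 N (tension)
  F[1-3] = -155.8704 N (compression)
  F[2-3] = -468.4417 N (compression)
  F[2-4] = +445.9894 N (tension)
  F[3-4] = +358.8024 N (tension)
  F[3-5] = -332.6642 N (compression)
  F[4-5] = +995.3691 N (tension)
  F[4-6] = +194.1735 N (tension)
  F[5-6] = -942.6418 N (compression)
  Rx@0 = -187.8400 N
  Ry@0 = +416.3637 N
  Ry@6 = +922.4263 N

445.989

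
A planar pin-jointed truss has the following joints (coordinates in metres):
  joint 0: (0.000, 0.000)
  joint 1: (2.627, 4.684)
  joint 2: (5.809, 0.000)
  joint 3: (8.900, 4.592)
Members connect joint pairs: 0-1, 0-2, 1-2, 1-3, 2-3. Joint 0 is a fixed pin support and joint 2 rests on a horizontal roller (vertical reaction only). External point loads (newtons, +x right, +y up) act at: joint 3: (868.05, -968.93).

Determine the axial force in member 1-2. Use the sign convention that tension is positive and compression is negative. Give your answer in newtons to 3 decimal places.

-1479.531

N=4 nodes, M=5 members, R=3 reactions → 2N=8, M+R=8
member 0 (0-1): L=5.3704, (cx,cy)=(0.4892,0.8722)
member 1 (0-2): L=5.8090, (cx,cy)=(1.0000,0.0000)
member 2 (1-2): L=5.6626, (cx,cy)=(0.5619,-0.8272)
member 3 (1-3): L=6.2737, (cx,cy)=(0.9999,-0.0147)
member 4 (2-3): L=5.5354, (cx,cy)=(0.5584,0.8296)
solve A·x = −loads:
  F[0-1] = +1377.8674 N (tension)
  F[0-2] = +194.0460 N (tension)
  F[1-2] = -1479.5312 N (compression)
  F[1-3] = +1505.5635 N (tension)
  F[2-3] = -1141.3787 N (compression)
  Rx@0 = -868.0500 N
  Ry@0 = -1201.7642 N
  Ry@2 = +2170.6942 N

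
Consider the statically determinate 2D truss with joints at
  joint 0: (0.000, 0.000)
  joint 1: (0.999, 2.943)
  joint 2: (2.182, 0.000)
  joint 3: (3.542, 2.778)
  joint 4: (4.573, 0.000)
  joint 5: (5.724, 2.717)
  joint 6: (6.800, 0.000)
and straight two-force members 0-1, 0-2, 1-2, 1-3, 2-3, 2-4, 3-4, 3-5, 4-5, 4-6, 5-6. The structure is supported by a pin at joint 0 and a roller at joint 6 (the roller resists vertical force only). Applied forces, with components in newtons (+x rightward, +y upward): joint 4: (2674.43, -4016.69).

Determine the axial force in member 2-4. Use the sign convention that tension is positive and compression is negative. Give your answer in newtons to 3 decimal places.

4351.673

N=7 nodes, M=11 members, R=3 reactions → 2N=14, M+R=14
member 0 (0-1): L=3.1079, (cx,cy)=(0.3214,0.9469)
member 1 (0-2): L=2.1820, (cx,cy)=(1.0000,0.0000)
member 2 (1-2): L=3.1719, (cx,cy)=(0.3730,-0.9278)
member 3 (1-3): L=2.5483, (cx,cy)=(0.9979,-0.0647)
member 4 (2-3): L=3.0930, (cx,cy)=(0.4397,0.8981)
member 5 (2-4): L=2.3910, (cx,cy)=(1.0000,0.0000)
member 6 (3-4): L=2.9631, (cx,cy)=(0.3479,-0.9375)
member 7 (3-5): L=2.1829, (cx,cy)=(0.9996,-0.0279)
member 8 (4-5): L=2.9507, (cx,cy)=(0.3901,0.9208)
member 9 (4-6): L=2.2270, (cx,cy)=(1.0000,0.0000)
member 10 (5-6): L=2.9223, (cx,cy)=(0.3682,-0.9297)
solve A·x = −loads:
  F[0-1] = -1389.1881 N (compression)
  F[0-2] = +3120.9643 N (tension)
  F[1-2] = +1487.7950 N (tension)
  F[1-3] = -1003.5378 N (compression)
  F[2-3] = -1536.9915 N (compression)
  F[2-4] = +4351.6728 N (tension)
  F[3-4] = +1468.3881 N (tension)
  F[3-5] = -2189.0098 N (compression)
  F[4-5] = +2867.1761 N (tension)
  F[4-6] = +1069.7523 N (tension)
  F[5-6] = -2905.3367 N (compression)
  Rx@0 = -2674.4300 N
  Ry@0 = +1315.4660 N
  Ry@6 = +2701.2240 N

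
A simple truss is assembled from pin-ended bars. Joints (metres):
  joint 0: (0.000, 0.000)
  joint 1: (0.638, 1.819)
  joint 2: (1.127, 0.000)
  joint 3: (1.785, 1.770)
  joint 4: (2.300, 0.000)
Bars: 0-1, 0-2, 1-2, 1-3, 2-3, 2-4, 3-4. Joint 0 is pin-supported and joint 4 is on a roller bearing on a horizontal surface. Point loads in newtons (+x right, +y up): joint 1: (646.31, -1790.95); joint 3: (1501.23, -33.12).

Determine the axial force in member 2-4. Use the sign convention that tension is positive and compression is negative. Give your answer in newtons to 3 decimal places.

636.895

N=5 nodes, M=7 members, R=3 reactions → 2N=10, M+R=10
member 0 (0-1): L=1.9276, (cx,cy)=(0.3310,0.9436)
member 1 (0-2): L=1.1270, (cx,cy)=(1.0000,0.0000)
member 2 (1-2): L=1.8836, (cx,cy)=(0.2596,-0.9657)
member 3 (1-3): L=1.1480, (cx,cy)=(0.9991,-0.0427)
member 4 (2-3): L=1.8883, (cx,cy)=(0.3485,0.9373)
member 5 (2-4): L=1.1730, (cx,cy)=(1.0000,0.0000)
member 6 (3-4): L=1.8434, (cx,cy)=(0.2794,-0.9602)
solve A·x = −loads:
  F[0-1] = +386.6616 N (tension)
  F[0-2] = +2019.5650 N (tension)
  F[1-2] = -2235.0993 N (compression)
  F[1-3] = +61.9795 N (tension)
  F[2-3] = +2302.7885 N (tension)
  F[2-4] = +636.8948 N (tension)
  F[3-4] = -2279.7127 N (compression)
  Rx@0 = -2147.5400 N
  Ry@0 = -364.8693 N
  Ry@4 = +2188.9393 N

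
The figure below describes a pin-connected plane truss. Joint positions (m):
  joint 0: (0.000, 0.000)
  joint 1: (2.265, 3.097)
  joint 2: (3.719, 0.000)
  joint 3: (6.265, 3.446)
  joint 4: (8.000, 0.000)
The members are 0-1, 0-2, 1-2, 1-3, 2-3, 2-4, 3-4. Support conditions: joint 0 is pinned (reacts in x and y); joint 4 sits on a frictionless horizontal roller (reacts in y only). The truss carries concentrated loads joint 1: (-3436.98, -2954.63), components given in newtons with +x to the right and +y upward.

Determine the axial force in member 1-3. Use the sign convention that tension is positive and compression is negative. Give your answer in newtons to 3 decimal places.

N=5 nodes, M=7 members, R=3 reactions → 2N=10, M+R=10
member 0 (0-1): L=3.8369, (cx,cy)=(0.5903,0.8072)
member 1 (0-2): L=3.7190, (cx,cy)=(1.0000,0.0000)
member 2 (1-2): L=3.4213, (cx,cy)=(0.4250,-0.9052)
member 3 (1-3): L=4.0152, (cx,cy)=(0.9962,0.0869)
member 4 (2-3): L=4.2845, (cx,cy)=(0.5942,0.8043)
member 5 (2-4): L=4.2810, (cx,cy)=(1.0000,0.0000)
member 6 (3-4): L=3.8581, (cx,cy)=(0.4497,-0.8932)
solve A·x = −loads:
  F[0-1] = -4272.5271 N (compression)
  F[0-2] = -914.8061 N (compression)
  F[1-2] = +608.9770 N (tension)
  F[1-3] = +658.4950 N (tension)
  F[2-3] = -685.3819 N (compression)
  F[2-4] = -248.7259 N (compression)
  F[3-4] = +553.0929 N (tension)
  Rx@0 = +3436.9800 N
  Ry@0 = +3448.6413 N
  Ry@4 = -494.0113 N

658.495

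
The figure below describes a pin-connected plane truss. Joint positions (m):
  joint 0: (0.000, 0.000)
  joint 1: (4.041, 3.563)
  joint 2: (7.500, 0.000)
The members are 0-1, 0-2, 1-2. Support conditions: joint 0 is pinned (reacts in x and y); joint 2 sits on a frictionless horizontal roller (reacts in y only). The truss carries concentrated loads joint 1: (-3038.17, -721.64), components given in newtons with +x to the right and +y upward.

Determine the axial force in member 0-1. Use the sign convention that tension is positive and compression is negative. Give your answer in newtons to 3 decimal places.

N=3 nodes, M=3 members, R=3 reactions → 2N=6, M+R=6
member 0 (0-1): L=5.3875, (cx,cy)=(0.7501,0.6614)
member 1 (0-2): L=7.5000, (cx,cy)=(1.0000,0.0000)
member 2 (1-2): L=4.9658, (cx,cy)=(0.6966,-0.7175)
solve A·x = −loads:
  F[0-1] = -2685.6426 N (compression)
  F[0-2] = -1023.7336 N (compression)
  F[1-2] = +1469.7039 N (tension)
  Rx@0 = +3038.1700 N
  Ry@0 = +1776.1537 N
  Ry@2 = -1054.5137 N

-2685.643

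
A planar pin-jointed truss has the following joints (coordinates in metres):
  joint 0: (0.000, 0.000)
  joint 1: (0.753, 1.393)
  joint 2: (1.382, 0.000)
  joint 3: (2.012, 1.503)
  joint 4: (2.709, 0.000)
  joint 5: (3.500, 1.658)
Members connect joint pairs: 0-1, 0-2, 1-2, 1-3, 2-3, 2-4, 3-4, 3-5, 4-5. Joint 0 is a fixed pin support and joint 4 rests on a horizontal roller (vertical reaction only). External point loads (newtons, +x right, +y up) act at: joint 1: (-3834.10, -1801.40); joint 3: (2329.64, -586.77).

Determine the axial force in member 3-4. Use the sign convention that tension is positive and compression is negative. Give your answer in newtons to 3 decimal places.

-283.847

N=6 nodes, M=9 members, R=3 reactions → 2N=12, M+R=12
member 0 (0-1): L=1.5835, (cx,cy)=(0.4755,0.8797)
member 1 (0-2): L=1.3820, (cx,cy)=(1.0000,0.0000)
member 2 (1-2): L=1.5284, (cx,cy)=(0.4115,-0.9114)
member 3 (1-3): L=1.2638, (cx,cy)=(0.9962,0.0870)
member 4 (2-3): L=1.6297, (cx,cy)=(0.3866,0.9223)
member 5 (2-4): L=1.3270, (cx,cy)=(1.0000,0.0000)
member 6 (3-4): L=1.6567, (cx,cy)=(0.4207,-0.9072)
member 7 (3-5): L=1.4961, (cx,cy)=(0.9946,0.1036)
member 8 (4-5): L=1.8370, (cx,cy)=(0.4306,0.9025)
solve A·x = −loads:
  F[0-1] = -2422.0368 N (compression)
  F[0-2] = -352.7083 N (compression)
  F[1-2] = +594.9472 N (tension)
  F[1-3] = +2446.7931 N (tension)
  F[2-3] = -587.9391 N (compression)
  F[2-4] = +119.4155 N (tension)
  F[3-4] = -283.8473 N (compression)
  F[3-5] = +0.0000 N (tension)
  F[4-5] = +0.0000 N (tension)
  Rx@0 = +1504.4600 N
  Ry@0 = +2130.6643 N
  Ry@4 = +257.5057 N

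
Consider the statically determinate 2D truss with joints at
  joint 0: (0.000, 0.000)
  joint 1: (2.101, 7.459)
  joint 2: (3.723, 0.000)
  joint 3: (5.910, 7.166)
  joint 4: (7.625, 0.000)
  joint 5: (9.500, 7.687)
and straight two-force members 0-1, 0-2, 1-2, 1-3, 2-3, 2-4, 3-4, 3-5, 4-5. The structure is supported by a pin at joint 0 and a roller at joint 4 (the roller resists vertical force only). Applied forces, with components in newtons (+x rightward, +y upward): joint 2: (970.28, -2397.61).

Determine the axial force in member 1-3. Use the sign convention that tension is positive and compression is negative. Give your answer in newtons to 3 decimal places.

-624.663

N=6 nodes, M=9 members, R=3 reactions → 2N=12, M+R=12
member 0 (0-1): L=7.7493, (cx,cy)=(0.2711,0.9625)
member 1 (0-2): L=3.7230, (cx,cy)=(1.0000,0.0000)
member 2 (1-2): L=7.6333, (cx,cy)=(0.2125,-0.9772)
member 3 (1-3): L=3.8203, (cx,cy)=(0.9971,-0.0767)
member 4 (2-3): L=7.4923, (cx,cy)=(0.2919,0.9564)
member 5 (2-4): L=3.9020, (cx,cy)=(1.0000,0.0000)
member 6 (3-4): L=7.3684, (cx,cy)=(0.2328,-0.9725)
member 7 (3-5): L=3.6276, (cx,cy)=(0.9896,0.1436)
member 8 (4-5): L=7.9124, (cx,cy)=(0.2370,0.9715)
solve A·x = −loads:
  F[0-1] = -1274.6914 N (compression)
  F[0-2] = +1315.8781 N (tension)
  F[1-2] = +1304.6507 N (tension)
  F[1-3] = -624.6626 N (compression)
  F[2-3] = +1173.8767 N (tension)
  F[2-4] = +280.1683 N (tension)
  F[3-4] = -1203.7214 N (compression)
  F[3-5] = +0.0000 N (tension)
  F[4-5] = -0.0000 N (compression)
  Rx@0 = -970.2800 N
  Ry@0 = +1226.9474 N
  Ry@4 = +1170.6626 N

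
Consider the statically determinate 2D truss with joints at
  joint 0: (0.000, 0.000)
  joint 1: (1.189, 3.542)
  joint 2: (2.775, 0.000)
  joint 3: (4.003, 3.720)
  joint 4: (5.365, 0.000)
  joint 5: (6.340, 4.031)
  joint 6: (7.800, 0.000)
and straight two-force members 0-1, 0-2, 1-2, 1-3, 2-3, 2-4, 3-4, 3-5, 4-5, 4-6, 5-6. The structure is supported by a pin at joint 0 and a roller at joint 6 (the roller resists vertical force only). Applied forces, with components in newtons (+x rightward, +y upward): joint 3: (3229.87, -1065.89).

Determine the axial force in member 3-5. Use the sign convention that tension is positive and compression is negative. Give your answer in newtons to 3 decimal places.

-1314.368

N=7 nodes, M=11 members, R=3 reactions → 2N=14, M+R=14
member 0 (0-1): L=3.7362, (cx,cy)=(0.3182,0.9480)
member 1 (0-2): L=2.7750, (cx,cy)=(1.0000,0.0000)
member 2 (1-2): L=3.8809, (cx,cy)=(0.4087,-0.9127)
member 3 (1-3): L=2.8196, (cx,cy)=(0.9980,0.0631)
member 4 (2-3): L=3.9174, (cx,cy)=(0.3135,0.9496)
member 5 (2-4): L=2.5900, (cx,cy)=(1.0000,0.0000)
member 6 (3-4): L=3.9615, (cx,cy)=(0.3438,-0.9390)
member 7 (3-5): L=2.3576, (cx,cy)=(0.9913,0.1319)
member 8 (4-5): L=4.1472, (cx,cy)=(0.2351,0.9720)
member 9 (4-6): L=2.4350, (cx,cy)=(1.0000,0.0000)
member 10 (5-6): L=4.2873, (cx,cy)=(0.3405,-0.9402)
solve A·x = −loads:
  F[0-1] = +1077.5493 N (tension)
  F[0-2] = +2886.9567 N (tension)
  F[1-2] = -1065.3216 N (compression)
  F[1-3] = +779.8350 N (tension)
  F[2-3] = +1023.9062 N (tension)
  F[2-4] = +2130.6271 N (tension)
  F[3-4] = -2407.5697 N (compression)
  F[3-5] = -1314.3675 N (compression)
  F[4-5] = +2325.9955 N (tension)
  F[4-6] = +756.0488 N (tension)
  F[5-6] = -2220.1196 N (compression)
  Rx@0 = -3229.8700 N
  Ry@0 = -1021.5298 N
  Ry@6 = +2087.4198 N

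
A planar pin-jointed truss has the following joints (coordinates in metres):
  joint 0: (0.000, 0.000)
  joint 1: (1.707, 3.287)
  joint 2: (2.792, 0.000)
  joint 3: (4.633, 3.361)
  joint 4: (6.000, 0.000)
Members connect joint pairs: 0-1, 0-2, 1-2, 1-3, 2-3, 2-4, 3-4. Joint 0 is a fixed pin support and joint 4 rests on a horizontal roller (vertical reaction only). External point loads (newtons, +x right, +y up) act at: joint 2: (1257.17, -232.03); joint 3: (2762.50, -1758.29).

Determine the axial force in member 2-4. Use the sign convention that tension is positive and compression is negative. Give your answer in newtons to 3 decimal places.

N=5 nodes, M=7 members, R=3 reactions → 2N=10, M+R=10
member 0 (0-1): L=3.7038, (cx,cy)=(0.4609,0.8875)
member 1 (0-2): L=2.7920, (cx,cy)=(1.0000,0.0000)
member 2 (1-2): L=3.4614, (cx,cy)=(0.3135,-0.9496)
member 3 (1-3): L=2.9269, (cx,cy)=(0.9997,0.0253)
member 4 (2-3): L=3.8322, (cx,cy)=(0.4804,0.8770)
member 5 (2-4): L=3.2080, (cx,cy)=(1.0000,0.0000)
member 6 (3-4): L=3.6284, (cx,cy)=(0.3768,-0.9263)
solve A·x = −loads:
  F[0-1] = +1152.5024 N (tension)
  F[0-2] = +3488.5086 N (tension)
  F[1-2] = -1054.1394 N (compression)
  F[1-3] = +861.8601 N (tension)
  F[2-3] = +1405.9057 N (tension)
  F[2-4] = +1225.5107 N (tension)
  F[3-4] = -3252.8136 N (compression)
  Rx@0 = -4019.6700 N
  Ry@0 = -1022.8046 N
  Ry@4 = +3013.1246 N

1225.511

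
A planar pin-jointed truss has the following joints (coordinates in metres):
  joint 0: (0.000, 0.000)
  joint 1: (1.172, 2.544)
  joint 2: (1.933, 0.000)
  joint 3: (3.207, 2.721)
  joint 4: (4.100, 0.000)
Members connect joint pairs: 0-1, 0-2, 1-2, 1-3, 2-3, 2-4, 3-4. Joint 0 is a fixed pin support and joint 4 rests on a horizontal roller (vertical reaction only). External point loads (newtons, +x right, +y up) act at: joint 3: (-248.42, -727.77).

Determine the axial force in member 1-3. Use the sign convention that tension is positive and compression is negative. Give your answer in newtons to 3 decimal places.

-240.385

N=5 nodes, M=7 members, R=3 reactions → 2N=10, M+R=10
member 0 (0-1): L=2.8010, (cx,cy)=(0.4184,0.9083)
member 1 (0-2): L=1.9330, (cx,cy)=(1.0000,0.0000)
member 2 (1-2): L=2.6554, (cx,cy)=(0.2866,-0.9581)
member 3 (1-3): L=2.0427, (cx,cy)=(0.9962,0.0867)
member 4 (2-3): L=3.0045, (cx,cy)=(0.4240,0.9056)
member 5 (2-4): L=2.1670, (cx,cy)=(1.0000,0.0000)
member 6 (3-4): L=2.8638, (cx,cy)=(0.3118,-0.9501)
solve A·x = −loads:
  F[0-1] = -356.0444 N (compression)
  F[0-2] = -99.4424 N (compression)
  F[1-2] = +315.7947 N (tension)
  F[1-3] = -240.3846 N (compression)
  F[2-3] = -334.0689 N (compression)
  F[2-4] = +132.7167 N (tension)
  F[3-4] = -425.6133 N (compression)
  Rx@0 = +248.4200 N
  Ry@0 = +323.3779 N
  Ry@4 = +404.3921 N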